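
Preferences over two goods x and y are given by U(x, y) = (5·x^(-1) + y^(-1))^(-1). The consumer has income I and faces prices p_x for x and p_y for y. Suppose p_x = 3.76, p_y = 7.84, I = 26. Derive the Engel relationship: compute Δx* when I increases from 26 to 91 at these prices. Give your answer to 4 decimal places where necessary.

Δx* = 10.504

MRS = MU_x/MU_y = 5·(y/x)^(2). Set equal to p_x/p_y.
Hence y/x = ((1/5)·p_x/p_y)^(1/(2)), i.e. raised to the 0.5 power.
With the ratio pinned down, the budget gives x* = I/(p_x + p_y·(y/x)) and y* = (y/x)·x*.
Numerically y/x = 0.309707, so x* = 26/(3.76 + 7.84·0.309707) = 4.2016.
At I' = 91: x* = 14.7056. Change: 14.7056 − 4.2016 = 10.504.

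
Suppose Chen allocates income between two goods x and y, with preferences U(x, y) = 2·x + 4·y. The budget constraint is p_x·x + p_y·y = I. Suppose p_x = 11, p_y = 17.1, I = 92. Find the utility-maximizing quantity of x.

x* = 0

Perfect substitutes: compare marginal utility per dollar. 2/p_x vs 4/p_y → 0.1818 vs 0.2339.
y gives more utility per dollar, so spend all income on y: y* = I/p_y, x* = 0.
Numerically: x* = 0, y* = 5.3801.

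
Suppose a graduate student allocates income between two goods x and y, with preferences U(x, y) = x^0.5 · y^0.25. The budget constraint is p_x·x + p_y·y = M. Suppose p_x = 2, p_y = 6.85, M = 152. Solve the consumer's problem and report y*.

The MRS is 2·y/x. Set MRS = p_x/p_y.
So 0.5·p_y·y = 0.25·p_x·x; combined with the budget, a share 2/3 of income goes to x.
Demand: x*(p_x,p_y,M) = 2/3·M/p_x and y* = 1/3·M/p_y.
At p_x=2, p_y=6.85, M=152: y* = 1/3·152/6.85 = 7.3966.

y* = 7.3966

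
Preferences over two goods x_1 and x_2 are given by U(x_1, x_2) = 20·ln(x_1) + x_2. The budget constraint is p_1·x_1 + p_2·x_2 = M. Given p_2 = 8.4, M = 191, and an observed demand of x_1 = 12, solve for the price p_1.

p_1 = 14

MU_x_1 = 20/x_1, MU_x_2 = 1. Tangency: 20/x_1 = p_1/p_2.
So x_1*(p_1,p_2) = 20·p_2/p_1, independent of income; and x_2* = (M − 20·p_2)/p_2.
Set x_1* = 12 in the demand function and solve for p_1: p_1 = 14.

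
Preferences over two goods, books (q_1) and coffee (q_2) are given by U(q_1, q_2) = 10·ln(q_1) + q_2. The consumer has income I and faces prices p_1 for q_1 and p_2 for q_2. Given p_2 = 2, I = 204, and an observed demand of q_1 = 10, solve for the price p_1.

p_1 = 2

Set MRS = p_1/p_2: (10/q_1)/1 = p_1/p_2.
So q_1*(p_1,p_2) = 10·p_2/p_1, independent of income; and q_2* = (I − 10·p_2)/p_2.
Set q_1* = 10 in the demand function and solve for p_1: p_1 = 2.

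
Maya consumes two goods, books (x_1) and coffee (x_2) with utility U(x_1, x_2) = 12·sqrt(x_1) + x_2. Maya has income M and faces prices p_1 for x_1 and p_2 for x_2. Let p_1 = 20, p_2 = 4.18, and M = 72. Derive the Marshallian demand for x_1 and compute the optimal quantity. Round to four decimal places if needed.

Set MRS = p_1/p_2: 6·x_1^(−1/2) = p_1/p_2.
Thus x_1* = (6·p_2/p_1)² — independent of M — with the rest of income spent on x_2.
Plugging in: x_1* = (6·4.18/20)² = 1.5725.

x_1* = 1.5725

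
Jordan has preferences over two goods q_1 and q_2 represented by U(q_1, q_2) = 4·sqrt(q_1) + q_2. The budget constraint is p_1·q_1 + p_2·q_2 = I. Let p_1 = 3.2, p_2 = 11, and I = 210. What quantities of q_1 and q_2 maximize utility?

Set MRS = p_1/p_2: 2·q_1^(−1/2) = p_1/p_2.
Solve: √q_1 = 2·p_2/p_1, so q_1*(p_1,p_2) = (2·p_2/p_1)², and q_2* = (I − p_1·q_1*)/p_2.
Plugging in: q_1* = (2·11/3.2)² = 47.2656, q_2* = 5.3409.

q_1* = 47.2656, q_2* = 5.3409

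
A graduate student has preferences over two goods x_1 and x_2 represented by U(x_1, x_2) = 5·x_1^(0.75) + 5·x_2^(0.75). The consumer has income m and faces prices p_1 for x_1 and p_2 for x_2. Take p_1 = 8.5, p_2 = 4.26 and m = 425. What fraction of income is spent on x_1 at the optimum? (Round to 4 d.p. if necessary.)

share on x_1 = 0.1118

MU_x_1 ∝ 5·x_1^(-0.25), MU_x_2 ∝ 5·x_2^(-0.25), so MRS = (x_2/x_1)^(0.25) = p_1/p_2.
Solve for the ratio: x_2/x_1 = [p_1/p_2]^(4).
Substitute x_2 = (x_2/x_1)·x_1 into the budget: x_1* = m/(p_1 + p_2·(x_2/x_1)).
Numerically x_2/x_1 = 15.850293, so x_1* = 425/(8.5 + 4.26·15.850293) = 5.5905 and x_2* = 15.850293·5.5905 = 88.6106.
Expenditure on x_1: 8.5·5.5905 = 47.519; share = 0.1118.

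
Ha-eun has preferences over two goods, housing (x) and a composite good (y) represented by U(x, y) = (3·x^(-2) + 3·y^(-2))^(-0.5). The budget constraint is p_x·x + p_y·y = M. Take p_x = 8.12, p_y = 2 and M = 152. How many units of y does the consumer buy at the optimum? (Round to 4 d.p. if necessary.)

y* = 21.4388

MRS = MU_x/MU_y = (y/x)^(3). Set equal to p_x/p_y.
Hence y/x = (p_x/p_y)^(1/(3)), i.e. raised to the 1/3 power.
With the ratio pinned down, the budget gives x* = M/(p_x + p_y·(y/x)) and y* = (y/x)·x*.
Numerically y/x = 1.595299, so x* = 152/(8.12 + 2·1.595299) = 13.4387 and y* = 1.595299·13.4387 = 21.4388.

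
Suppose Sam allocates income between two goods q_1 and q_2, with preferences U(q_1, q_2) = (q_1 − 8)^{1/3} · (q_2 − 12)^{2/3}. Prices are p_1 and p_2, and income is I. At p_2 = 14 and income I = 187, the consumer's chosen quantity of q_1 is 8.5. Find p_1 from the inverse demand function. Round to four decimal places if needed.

Let q_1' = q_1−8, q_2' = q_2−12. MRS = (1/2)·q_2'/q_1' = p_1/p_2.
After buying the subsistence bundle (8, 12), a share 1/3 of the remaining income goes to q_1: q_1* = 8 + 1/3·(I − 8p_1 − 12p_2)/p_1.
Set q_1* = 8.5 in the demand function and solve for p_1: p_1 = 2.

p_1 = 2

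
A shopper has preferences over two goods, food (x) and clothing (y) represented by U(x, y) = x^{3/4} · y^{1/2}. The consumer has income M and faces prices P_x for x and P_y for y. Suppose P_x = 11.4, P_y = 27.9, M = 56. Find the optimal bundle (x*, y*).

Demand: x*(P_x,P_y,M) = 0.6·M/P_x and y* = 0.4·M/P_y.
At P_x=11.4, P_y=27.9, M=56: x* = 0.6·56/11.4 = 2.9474, y* = 0.8029.

x* = 2.9474, y* = 0.8029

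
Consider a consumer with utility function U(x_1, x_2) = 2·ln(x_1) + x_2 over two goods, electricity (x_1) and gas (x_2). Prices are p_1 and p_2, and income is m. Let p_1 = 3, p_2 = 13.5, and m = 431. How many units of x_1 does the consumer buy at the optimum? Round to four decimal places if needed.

Set MRS = p_1/p_2: (2/x_1)/1 = p_1/p_2.
So x_1*(p_1,p_2) = 2·p_2/p_1, independent of income; and x_2* = (m − 2·p_2)/p_2.
At the given prices: x_1* = 2·13.5/3 = 9.

x_1* = 9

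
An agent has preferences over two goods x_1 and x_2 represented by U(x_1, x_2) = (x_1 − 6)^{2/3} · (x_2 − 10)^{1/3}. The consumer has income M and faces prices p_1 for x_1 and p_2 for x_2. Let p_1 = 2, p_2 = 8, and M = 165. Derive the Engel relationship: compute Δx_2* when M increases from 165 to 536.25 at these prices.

Δx_2* = 15.4688

MRS = 2·(x_2−10)/(x_1−6). Tangency with p_1/p_2 gives x_2−10 = (1/2)·(p_1/p_2)·(x_1−6).
After buying the subsistence bundle (6, 10), a share 2/3 of the remaining income goes to x_1: x_1* = 6 + 2/3·(M − 6p_1 − 10p_2)/p_1.
Discretionary income = 165 − 6·2 − 10·8 = 73; x_2* = 10 + 1/3·73/8 = 13.0417.
At M' = 536.25: x_2* = 28.5104. Change: 28.5104 − 13.0417 = 15.4688.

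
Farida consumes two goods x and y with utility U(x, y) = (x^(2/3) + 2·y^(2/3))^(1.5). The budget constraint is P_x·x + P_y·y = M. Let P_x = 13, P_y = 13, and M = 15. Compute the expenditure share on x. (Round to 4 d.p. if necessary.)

From the CES first-order condition, (1/2)·(y/x)^(1/3) = P_x/P_y.
Solve for the ratio: y/x = [2·P_x/P_y]^(3).
Substitute y = (y/x)·x into the budget: x* = M/(P_x + P_y·(y/x)).
Numerically y/x = 8, so x* = 15/(13 + 13·8) = 0.1282 and y* = 8·0.1282 = 1.0256.
Expenditure on x: 13·0.1282 = 1.6667; share = 0.1111.

share on x = 0.1111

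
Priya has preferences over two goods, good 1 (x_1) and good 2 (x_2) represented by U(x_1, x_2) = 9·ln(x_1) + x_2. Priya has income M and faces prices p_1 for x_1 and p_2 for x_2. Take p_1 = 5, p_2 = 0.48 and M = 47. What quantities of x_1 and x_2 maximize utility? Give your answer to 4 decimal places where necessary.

x_1* = 0.864, x_2* = 88.9167

Set MRS = p_1/p_2: (9/x_1)/1 = p_1/p_2.
So x_1*(p_1,p_2) = 9·p_2/p_1, independent of income; and x_2* = (M − 9·p_2)/p_2.
At the given prices: x_1* = 9·0.48/5 = 0.864, and x_2* = 88.9167.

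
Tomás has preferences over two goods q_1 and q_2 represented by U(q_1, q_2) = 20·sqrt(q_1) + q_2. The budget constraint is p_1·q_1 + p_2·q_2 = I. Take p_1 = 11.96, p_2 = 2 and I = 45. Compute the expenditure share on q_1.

MU_q_1 = 10/√q_1, MU_q_2 = 1. Tangency: 10/√q_1 = p_1/p_2.
Solve: √q_1 = 10·p_2/p_1, so q_1*(p_1,p_2) = (10·p_2/p_1)², and q_2* = (I − p_1·q_1*)/p_2.
Plugging in: q_1* = (10·2/11.96)² = 2.7964, q_2* = 5.7776.
Expenditure on q_1: 11.96·2.7964 = 33.4448; share = 0.7432.

share on q_1 = 0.7432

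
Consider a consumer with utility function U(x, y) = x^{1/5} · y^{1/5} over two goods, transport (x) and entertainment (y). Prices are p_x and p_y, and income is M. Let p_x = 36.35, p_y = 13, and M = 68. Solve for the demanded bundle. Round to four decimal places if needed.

The MRS is y/x. Set MRS = p_x/p_y.
So 0.2·p_y·y = 0.2·p_x·x; combined with the budget, a share 0.5 of income goes to x.
Demand: x*(p_x,p_y,M) = 0.5·M/p_x and y* = 0.5·M/p_y.
At p_x=36.35, p_y=13, M=68: x* = 0.5·68/36.35 = 0.9354, y* = 2.6154.

x* = 0.9354, y* = 2.6154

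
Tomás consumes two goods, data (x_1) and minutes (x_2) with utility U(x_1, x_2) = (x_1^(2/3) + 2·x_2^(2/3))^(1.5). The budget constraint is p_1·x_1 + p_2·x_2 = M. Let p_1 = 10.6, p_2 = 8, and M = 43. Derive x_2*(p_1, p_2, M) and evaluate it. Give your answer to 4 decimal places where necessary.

From the CES first-order condition, (1/2)·(x_2/x_1)^(1/3) = p_1/p_2.
Solve for the ratio: x_2/x_1 = [2·p_1/p_2]^(3).
With the ratio pinned down, the budget gives x_1* = M/(p_1 + p_2·(x_2/x_1)) and x_2* = (x_2/x_1)·x_1*.
Numerically x_2/x_1 = 18.609625, so x_1* = 43/(10.6 + 8·18.609625) = 0.2696 and x_2* = 18.609625·0.2696 = 5.0177.

x_2* = 5.0177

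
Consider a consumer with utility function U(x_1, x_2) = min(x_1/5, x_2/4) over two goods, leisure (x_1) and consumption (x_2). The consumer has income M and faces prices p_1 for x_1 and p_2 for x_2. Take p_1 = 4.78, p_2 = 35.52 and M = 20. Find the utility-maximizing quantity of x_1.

x_1* = 0.6025

Leontief preferences: the optimum is at the kink where x_1/5 = x_2/4, i.e. x_2 = (4/5)·x_1.
Budget: p_1·x_1 + p_2·(4/5)·x_1 = M, so (5·p_1 + 4·p_2)·x_1 = 5·M.
Demand: x_1*(p_1,p_2,M) = 5·M/(5·p_1 + 4·p_2), x_2* = 4·M/(5·p_1 + 4·p_2).
Here 5·4.78 + 4·35.52 = 165.98, giving x_1* = 0.6025.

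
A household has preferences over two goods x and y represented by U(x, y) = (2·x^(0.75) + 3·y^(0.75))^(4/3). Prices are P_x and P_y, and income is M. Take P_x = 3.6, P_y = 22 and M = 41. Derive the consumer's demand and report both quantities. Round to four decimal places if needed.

MRS = MU_x/MU_y = (2/3)·(y/x)^(0.25). Set equal to P_x/P_y.
Hence y/x = ((3/2)·P_x/P_y)^(1/(0.25)), i.e. raised to the 4 power.
Substitute y = (y/x)·x into the budget: x* = M/(P_x + P_y·(y/x)).
Numerically y/x = 0.00363, so x* = 41/(3.6 + 22·0.00363) = 11.1417 and y* = 0.00363·11.1417 = 0.0404.

x* = 11.1417, y* = 0.0404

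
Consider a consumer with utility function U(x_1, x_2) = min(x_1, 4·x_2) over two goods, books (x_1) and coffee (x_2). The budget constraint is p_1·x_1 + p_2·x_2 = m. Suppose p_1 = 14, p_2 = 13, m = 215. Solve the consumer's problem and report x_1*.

With perfect complements, no substitution: consume in ratio x_1:x_2 = 4:1.
Budget: p_1·x_1 + p_2·(1/4)·x_1 = m, so (4·p_1 + p_2)·x_1 = 4·m.
Demand: x_1*(p_1,p_2,m) = 4·m/(4·p_1 + p_2), x_2* = m/(4·p_1 + p_2).
Here 4·14 + 13 = 69, giving x_1* = 12.4638.

x_1* = 12.4638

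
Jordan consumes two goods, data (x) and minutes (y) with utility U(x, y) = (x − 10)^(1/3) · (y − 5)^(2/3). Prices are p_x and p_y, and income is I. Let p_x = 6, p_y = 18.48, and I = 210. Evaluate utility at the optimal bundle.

V = 2.3996

MRS = (1/2)·(y−5)/(x−10). Tangency with p_x/p_y gives y−5 = 2·(p_x/p_y)·(x−10).
Substituting into the budget: x* = 10 + 1/3·(I − 10·p_x − 5·p_y)/p_x, and y* = 5 + 2/3·(…)/p_y.
Discretionary income = 210 − 10·6 − 5·18.48 = 57.6; x* = 10 + 1/3·57.6/6 = 13.2; y* = 5 + 2/3·57.6/18.48 = 7.0779.
Utility at the optimum: U(13.2, 7.0779) = 2.3996.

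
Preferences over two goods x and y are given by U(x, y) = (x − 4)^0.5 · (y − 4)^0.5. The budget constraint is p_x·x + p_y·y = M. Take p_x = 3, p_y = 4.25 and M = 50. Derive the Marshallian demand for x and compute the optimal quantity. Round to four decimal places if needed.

This is Cobb-Douglas in (x−4, y−4): tangency gives 0.5·p_y·(y−4) = 0.5·p_x·(x−4).
After buying the subsistence bundle (4, 4), a share 0.5 of the remaining income goes to x: x* = 4 + 0.5·(M − 4p_x − 4p_y)/p_x.
Discretionary income = 50 − 4·3 − 4·4.25 = 21; x* = 4 + 0.5·21/3 = 7.5.

x* = 7.5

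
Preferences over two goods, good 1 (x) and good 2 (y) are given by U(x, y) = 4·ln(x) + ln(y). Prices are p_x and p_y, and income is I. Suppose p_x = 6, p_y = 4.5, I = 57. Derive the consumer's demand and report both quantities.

x* = 7.6, y* = 2.5333

The MRS is 4·y/x. Set MRS = p_x/p_y.
Rearranging, p_y·y = (1/4)·p_x·x. Substituting into the budget gives p_x·x·(1 + (1/4)) = I.
Demand: x*(p_x,p_y,I) = 0.8·I/p_x and y* = 0.2·I/p_y.
At p_x=6, p_y=4.5, I=57: x* = 0.8·57/6 = 7.6, y* = 2.5333.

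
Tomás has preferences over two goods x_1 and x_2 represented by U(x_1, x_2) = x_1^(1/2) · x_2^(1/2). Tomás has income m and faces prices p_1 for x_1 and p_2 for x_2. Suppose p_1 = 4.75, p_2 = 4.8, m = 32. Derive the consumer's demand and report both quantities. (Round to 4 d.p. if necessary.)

At p_1=4.75, p_2=4.8, m=32: x_1* = 0.5·32/4.75 = 3.3684, x_2* = 3.3333.

x_1* = 3.3684, x_2* = 3.3333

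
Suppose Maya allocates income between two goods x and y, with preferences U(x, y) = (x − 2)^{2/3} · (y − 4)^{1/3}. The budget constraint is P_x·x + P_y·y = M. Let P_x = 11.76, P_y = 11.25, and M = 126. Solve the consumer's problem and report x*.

Let x' = x−2, y' = y−4. MRS = 2·y'/x' = P_x/P_y.
Substituting into the budget: x* = 2 + 2/3·(M − 2·P_x − 4·P_y)/P_x, and y* = 4 + 1/3·(…)/P_y.
Discretionary income = 126 − 2·11.76 − 4·11.25 = 57.48; x* = 2 + 2/3·57.48/11.76 = 5.2585.

x* = 5.2585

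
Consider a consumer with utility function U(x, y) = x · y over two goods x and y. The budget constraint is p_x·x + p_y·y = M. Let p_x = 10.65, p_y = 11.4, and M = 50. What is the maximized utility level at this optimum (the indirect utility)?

Demand: x*(p_x,p_y,M) = 0.5·M/p_x and y* = 0.5·M/p_y.
At p_x=10.65, p_y=11.4, M=50: x* = 0.5·50/10.65 = 2.3474, y* = 2.193.
Utility at the optimum: U(2.3474, 2.193) = 5.1478.

V = 5.1478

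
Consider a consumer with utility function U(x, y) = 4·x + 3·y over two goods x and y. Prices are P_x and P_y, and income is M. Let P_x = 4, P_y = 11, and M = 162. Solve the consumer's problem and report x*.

Perfect substitutes: compare marginal utility per dollar. 4/P_x vs 3/P_y → 1 vs 0.2727.
x gives more utility per dollar, so spend all income on x: x* = M/P_x, y* = 0.
Numerically: x* = 40.5, y* = 0.

x* = 40.5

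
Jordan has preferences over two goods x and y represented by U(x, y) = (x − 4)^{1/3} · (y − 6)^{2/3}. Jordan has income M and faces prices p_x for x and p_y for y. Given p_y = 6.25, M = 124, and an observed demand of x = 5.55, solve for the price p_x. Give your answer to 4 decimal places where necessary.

Let x' = x−4, y' = y−6. MRS = (1/2)·y'/x' = p_x/p_y.
Substituting into the budget: x* = 4 + 1/3·(M − 4·p_x − 6·p_y)/p_x, and y* = 6 + 2/3·(…)/p_y.
Set x* = 5.55 in the demand function and solve for p_x: p_x = 10.

p_x = 10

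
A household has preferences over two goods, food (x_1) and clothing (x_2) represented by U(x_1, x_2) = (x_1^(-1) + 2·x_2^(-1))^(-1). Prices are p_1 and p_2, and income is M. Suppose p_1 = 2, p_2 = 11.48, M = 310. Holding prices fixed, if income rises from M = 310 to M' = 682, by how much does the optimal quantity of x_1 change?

From the CES first-order condition, (1/2)·(x_2/x_1)^(2) = p_1/p_2.
Hence x_2/x_1 = (2·p_1/p_2)^(1/(2)), i.e. raised to the 0.5 power.
Substitute x_2 = (x_2/x_1)·x_1 into the budget: x_1* = M/(p_1 + p_2·(x_2/x_1)).
Numerically x_2/x_1 = 0.590281, so x_1* = 310/(2 + 11.48·0.590281) = 35.3219.
At M' = 682: x_1* = 77.7081. Change: 77.7081 − 35.3219 = 42.3863.

Δx_1* = 42.3863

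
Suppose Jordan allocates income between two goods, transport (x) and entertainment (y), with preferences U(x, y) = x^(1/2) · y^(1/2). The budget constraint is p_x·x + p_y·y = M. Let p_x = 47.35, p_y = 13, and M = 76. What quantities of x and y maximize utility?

Tangency: MRS = y/x = p_x/p_y.
So 0.5·p_y·y = 0.5·p_x·x; combined with the budget, a share 0.5 of income goes to x.
Demand: x*(p_x,p_y,M) = 0.5·M/p_x and y* = 0.5·M/p_y.
At p_x=47.35, p_y=13, M=76: x* = 0.5·76/47.35 = 0.8025, y* = 2.9231.

x* = 0.8025, y* = 2.9231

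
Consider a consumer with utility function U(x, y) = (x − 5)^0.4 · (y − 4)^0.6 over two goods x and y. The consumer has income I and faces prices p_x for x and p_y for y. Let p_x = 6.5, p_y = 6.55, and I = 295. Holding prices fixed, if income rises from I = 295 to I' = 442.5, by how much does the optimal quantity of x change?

Δx* = 9.0769

Substituting into the budget: x* = 5 + 0.4·(I − 5·p_x − 4·p_y)/p_x, and y* = 4 + 0.6·(…)/p_y.
Discretionary income = 295 − 5·6.5 − 4·6.55 = 236.3; x* = 5 + 0.4·236.3/6.5 = 19.5415.
At I' = 442.5: x* = 28.6185. Change: 28.6185 − 19.5415 = 9.0769.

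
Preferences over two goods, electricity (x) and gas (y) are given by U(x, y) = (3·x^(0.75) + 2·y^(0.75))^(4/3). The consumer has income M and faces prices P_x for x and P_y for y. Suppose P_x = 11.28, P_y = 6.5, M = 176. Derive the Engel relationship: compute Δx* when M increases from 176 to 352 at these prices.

Δx* = 7.6773

With the ratio pinned down, the budget gives x* = M/(P_x + P_y·(y/x)) and y* = (y/x)·x*.
Numerically y/x = 1.791505, so x* = 176/(11.28 + 6.5·1.791505) = 7.6773.
At M' = 352: x* = 15.3546. Change: 15.3546 − 7.6773 = 7.6773.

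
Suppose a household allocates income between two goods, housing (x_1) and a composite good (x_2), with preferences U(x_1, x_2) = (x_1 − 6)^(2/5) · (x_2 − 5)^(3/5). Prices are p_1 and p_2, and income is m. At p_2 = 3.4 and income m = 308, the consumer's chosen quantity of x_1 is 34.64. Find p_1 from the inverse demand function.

Let x_1' = x_1−6, x_2' = x_2−5. MRS = (2/3)·x_2'/x_1' = p_1/p_2.
After buying the subsistence bundle (6, 5), a share 0.4 of the remaining income goes to x_1: x_1* = 6 + 0.4·(m − 6p_1 − 5p_2)/p_1.
Set x_1* = 34.64 in the demand function and solve for p_1: p_1 = 3.75.

p_1 = 3.75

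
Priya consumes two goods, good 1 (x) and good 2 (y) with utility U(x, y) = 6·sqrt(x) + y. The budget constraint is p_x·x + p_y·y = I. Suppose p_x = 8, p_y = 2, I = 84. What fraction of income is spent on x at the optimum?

share on x = 0.0536

MU_x = 3/√x, MU_y = 1. Tangency: 3/√x = p_x/p_y.
Thus x* = (3·p_y/p_x)² — independent of I — with the rest of income spent on y.
Plugging in: x* = (3·2/8)² = 0.5625, y* = 39.75.
Expenditure on x: 8·0.5625 = 4.5; share = 0.0536.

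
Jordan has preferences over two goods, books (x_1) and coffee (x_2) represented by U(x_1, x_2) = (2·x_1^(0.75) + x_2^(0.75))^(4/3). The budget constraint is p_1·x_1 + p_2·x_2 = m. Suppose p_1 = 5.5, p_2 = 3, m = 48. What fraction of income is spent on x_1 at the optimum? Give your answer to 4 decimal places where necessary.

share on x_1 = 0.722

From the CES first-order condition, 2·(x_2/x_1)^(0.25) = p_1/p_2.
Hence x_2/x_1 = ((1/2)·p_1/p_2)^(1/(0.25)), i.e. raised to the 4 power.
With the ratio pinned down, the budget gives x_1* = m/(p_1 + p_2·(x_2/x_1)) and x_2* = (x_2/x_1)·x_1*.
Numerically x_2/x_1 = 0.706067, so x_1* = 48/(5.5 + 3·0.706067) = 6.3007 and x_2* = 0.706067·6.3007 = 4.4487.
Expenditure on x_1: 5.5·6.3007 = 34.6539; share = 0.722.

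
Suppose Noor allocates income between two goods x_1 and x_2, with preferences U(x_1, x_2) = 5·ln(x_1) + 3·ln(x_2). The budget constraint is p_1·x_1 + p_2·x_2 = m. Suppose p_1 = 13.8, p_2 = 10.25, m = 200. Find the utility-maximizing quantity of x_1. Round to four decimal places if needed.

x_1* = 9.058

Demand: x_1*(p_1,p_2,m) = 0.625·m/p_1 and x_2* = 0.375·m/p_2.
At p_1=13.8, p_2=10.25, m=200: x_1* = 0.625·200/13.8 = 9.058.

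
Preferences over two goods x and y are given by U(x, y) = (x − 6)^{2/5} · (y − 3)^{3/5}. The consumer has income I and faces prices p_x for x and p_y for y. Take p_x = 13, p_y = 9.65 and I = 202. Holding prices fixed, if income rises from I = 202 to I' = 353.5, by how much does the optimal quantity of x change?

Let x' = x−6, y' = y−3. MRS = (2/3)·y'/x' = p_x/p_y.
After buying the subsistence bundle (6, 3), a share 0.4 of the remaining income goes to x: x* = 6 + 0.4·(I − 6p_x − 3p_y)/p_x.
Discretionary income = 202 − 6·13 − 3·9.65 = 95.05; x* = 6 + 0.4·95.05/13 = 8.9246.
At I' = 353.5: x* = 13.5862. Change: 13.5862 − 8.9246 = 4.6615.

Δx* = 4.6615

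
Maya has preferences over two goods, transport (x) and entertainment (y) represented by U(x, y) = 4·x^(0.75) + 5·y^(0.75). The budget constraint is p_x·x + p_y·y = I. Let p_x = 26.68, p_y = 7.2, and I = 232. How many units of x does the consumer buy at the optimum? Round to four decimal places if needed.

With the ratio pinned down, the budget gives x* = I/(p_x + p_y·(y/x)) and y* = (y/x)·x*.
Numerically y/x = 460.313135, so x* = 232/(26.68 + 7.2·460.313135) = 0.0694.

x* = 0.0694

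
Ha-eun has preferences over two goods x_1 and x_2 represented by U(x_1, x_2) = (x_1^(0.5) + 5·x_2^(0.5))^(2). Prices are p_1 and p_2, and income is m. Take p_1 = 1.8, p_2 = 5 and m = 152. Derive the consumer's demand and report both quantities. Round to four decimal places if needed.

From the CES first-order condition, (1/5)·(x_2/x_1)^(0.5) = p_1/p_2.
Hence x_2/x_1 = (5·p_1/p_2)^(1/(0.5)), i.e. raised to the 2 power.
Substitute x_2 = (x_2/x_1)·x_1 into the budget: x_1* = m/(p_1 + p_2·(x_2/x_1)).
Numerically x_2/x_1 = 3.24, so x_1* = 152/(1.8 + 5·3.24) = 8.4444 and x_2* = 3.24·8.4444 = 27.36.

x_1* = 8.4444, x_2* = 27.36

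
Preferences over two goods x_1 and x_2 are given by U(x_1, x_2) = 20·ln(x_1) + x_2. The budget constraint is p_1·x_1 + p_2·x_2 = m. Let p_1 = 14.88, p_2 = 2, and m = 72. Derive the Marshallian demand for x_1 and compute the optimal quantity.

x_1* = 2.6882

Set MRS = p_1/p_2: (20/x_1)/1 = p_1/p_2.
So x_1*(p_1,p_2) = 20·p_2/p_1, independent of income; and x_2* = (m − 20·p_2)/p_2.
At the given prices: x_1* = 20·2/14.88 = 2.6882.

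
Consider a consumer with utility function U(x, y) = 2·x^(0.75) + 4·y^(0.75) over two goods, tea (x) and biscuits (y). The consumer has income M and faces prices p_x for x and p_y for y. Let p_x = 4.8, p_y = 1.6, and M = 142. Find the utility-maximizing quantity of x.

Numerically y/x = 1296, so x* = 142/(4.8 + 1.6·1296) = 0.0683.

x* = 0.0683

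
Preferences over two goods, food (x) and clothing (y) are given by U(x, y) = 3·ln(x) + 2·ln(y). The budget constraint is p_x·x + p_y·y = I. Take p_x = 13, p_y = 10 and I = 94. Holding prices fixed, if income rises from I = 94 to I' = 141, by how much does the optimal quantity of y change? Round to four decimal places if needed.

Δy* = 1.88

Demand: x*(p_x,p_y,I) = 0.6·I/p_x and y* = 0.4·I/p_y.
At p_x=13, p_y=10, I=94: y* = 0.4·94/10 = 3.76.
At I' = 141: y* = 5.64. Change: 5.64 − 3.76 = 1.88.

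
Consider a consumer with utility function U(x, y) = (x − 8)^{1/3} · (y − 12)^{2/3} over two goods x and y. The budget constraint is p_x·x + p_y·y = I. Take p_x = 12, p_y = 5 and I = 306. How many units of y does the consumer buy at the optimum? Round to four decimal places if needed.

This is Cobb-Douglas in (x−8, y−12): tangency gives 1/3·p_y·(y−12) = 2/3·p_x·(x−8).
Substituting into the budget: x* = 8 + 1/3·(I − 8·p_x − 12·p_y)/p_x, and y* = 12 + 2/3·(…)/p_y.
Discretionary income = 306 − 8·12 − 12·5 = 150; y* = 12 + 2/3·150/5 = 32.

y* = 32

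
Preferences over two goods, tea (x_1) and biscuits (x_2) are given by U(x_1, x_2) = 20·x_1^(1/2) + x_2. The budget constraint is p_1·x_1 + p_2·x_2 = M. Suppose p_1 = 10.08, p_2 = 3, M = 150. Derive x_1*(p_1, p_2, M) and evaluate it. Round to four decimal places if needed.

Utility is quasi-linear in x_2; the FOC for x_1 is 10/√x_1 = p_1/p_2.
Thus x_1* = (10·p_2/p_1)² — independent of M — with the rest of income spent on x_2.
Plugging in: x_1* = (10·3/10.08)² = 8.8577.

x_1* = 8.8577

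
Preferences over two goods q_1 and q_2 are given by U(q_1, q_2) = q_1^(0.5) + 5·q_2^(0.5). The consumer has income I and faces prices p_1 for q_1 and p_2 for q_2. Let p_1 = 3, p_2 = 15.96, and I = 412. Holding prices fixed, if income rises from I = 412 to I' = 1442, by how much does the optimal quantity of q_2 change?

From the CES first-order condition, (1/5)·(q_2/q_1)^(0.5) = p_1/p_2.
Hence q_2/q_1 = (5·p_1/p_2)^(1/(0.5)), i.e. raised to the 2 power.
With the ratio pinned down, the budget gives q_1* = I/(p_1 + p_2·(q_2/q_1)) and q_2* = (q_2/q_1)·q_1*.
Numerically q_2/q_1 = 0.883317, so q_1* = 412/(3 + 15.96·0.883317) = 24.0967 and q_2* = 0.883317·24.0967 = 21.2851.
At I' = 1442: q_2* = 74.4978. Change: 74.4978 − 21.2851 = 53.2127.

Δq_2* = 53.2127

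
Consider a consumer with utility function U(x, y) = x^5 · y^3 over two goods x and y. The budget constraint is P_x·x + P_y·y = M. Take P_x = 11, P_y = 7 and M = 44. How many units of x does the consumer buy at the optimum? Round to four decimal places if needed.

x* = 2.5

MU_x/MU_y = (5·y)/(3·x); tangency sets this equal to P_x/P_y.
So 5·P_y·y = 3·P_x·x; combined with the budget, a share 0.625 of income goes to x.
Demand: x*(P_x,P_y,M) = 0.625·M/P_x and y* = 0.375·M/P_y.
At P_x=11, P_y=7, M=44: x* = 0.625·44/11 = 2.5.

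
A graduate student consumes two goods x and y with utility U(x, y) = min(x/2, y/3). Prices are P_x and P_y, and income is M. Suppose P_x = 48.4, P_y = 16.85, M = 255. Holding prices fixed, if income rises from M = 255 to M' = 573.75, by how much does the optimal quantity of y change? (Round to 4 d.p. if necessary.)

Δy* = 6.4897

With perfect complements, no substitution: consume in ratio x:y = 2:3.
Budget: P_x·x + P_y·(3/2)·x = M, so (2·P_x + 3·P_y)·x = 2·M.
Demand: x*(P_x,P_y,M) = 2·M/(2·P_x + 3·P_y), y* = 3·M/(2·P_x + 3·P_y).
Here 2·48.4 + 3·16.85 = 147.35, giving y* = 5.1917.
At M' = 573.75: y* = 11.6814. Change: 11.6814 − 5.1917 = 6.4897.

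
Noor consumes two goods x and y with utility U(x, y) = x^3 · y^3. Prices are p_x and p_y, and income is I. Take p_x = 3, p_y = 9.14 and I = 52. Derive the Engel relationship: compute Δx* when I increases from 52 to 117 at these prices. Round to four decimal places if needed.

The MRS is y/x. Set MRS = p_x/p_y.
So 3·p_y·y = 3·p_x·x; combined with the budget, a share 0.5 of income goes to x.
Demand: x*(p_x,p_y,I) = 0.5·I/p_x and y* = 0.5·I/p_y.
At p_x=3, p_y=9.14, I=52: x* = 0.5·52/3 = 8.6667.
At I' = 117: x* = 19.5. Change: 19.5 − 8.6667 = 10.8333.

Δx* = 10.8333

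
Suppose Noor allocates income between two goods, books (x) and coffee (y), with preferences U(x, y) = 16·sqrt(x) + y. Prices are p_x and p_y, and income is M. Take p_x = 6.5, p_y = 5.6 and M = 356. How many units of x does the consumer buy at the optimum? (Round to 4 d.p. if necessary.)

Utility is quasi-linear in y; the FOC for x is 8/√x = p_x/p_y.
Thus x* = (8·p_y/p_x)² — independent of M — with the rest of income spent on y.
Plugging in: x* = (8·5.6/6.5)² = 47.5039.

x* = 47.5039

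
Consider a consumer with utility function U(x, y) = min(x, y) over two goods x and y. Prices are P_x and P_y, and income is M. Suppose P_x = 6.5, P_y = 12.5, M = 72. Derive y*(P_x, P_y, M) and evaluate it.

y* = 3.7895

Leontief preferences: the optimum is at the kink where x/1 = y/1, i.e. y = x.
Budget: P_x·x + P_y·x = M, so (P_x + P_y)·x = M.
Demand: x*(P_x,P_y,M) = M/(P_x + P_y), y* = M/(P_x + P_y).
Here 6.5 + 12.5 = 19, giving y* = 3.7895.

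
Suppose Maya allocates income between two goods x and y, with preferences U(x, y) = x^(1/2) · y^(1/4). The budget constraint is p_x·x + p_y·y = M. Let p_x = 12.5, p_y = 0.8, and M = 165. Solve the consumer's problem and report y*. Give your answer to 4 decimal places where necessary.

Demand: x*(p_x,p_y,M) = 2/3·M/p_x and y* = 1/3·M/p_y.
At p_x=12.5, p_y=0.8, M=165: y* = 1/3·165/0.8 = 68.75.

y* = 68.75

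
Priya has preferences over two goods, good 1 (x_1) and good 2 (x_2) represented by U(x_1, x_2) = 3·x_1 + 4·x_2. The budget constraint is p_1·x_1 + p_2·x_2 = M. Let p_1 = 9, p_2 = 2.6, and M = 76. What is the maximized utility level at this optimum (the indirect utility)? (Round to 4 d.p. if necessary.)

Linear utility — the consumer picks whichever good has higher MU/price: 3/9 = 0.3333 vs 4/2.6 = 1.5385.
x_2 gives more utility per dollar, so spend all income on x_2: x_2* = M/p_2, x_1* = 0.
Numerically: x_1* = 0, x_2* = 29.2308.
Utility at the optimum: U(0, 29.2308) = 116.9231.

V = 116.9231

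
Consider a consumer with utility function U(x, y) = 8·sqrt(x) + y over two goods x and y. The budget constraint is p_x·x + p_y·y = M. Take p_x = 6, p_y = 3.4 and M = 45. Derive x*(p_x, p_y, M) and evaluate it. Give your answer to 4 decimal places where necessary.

MU_x = 4/√x, MU_y = 1. Tangency: 4/√x = p_x/p_y.
Thus x* = (4·p_y/p_x)² — independent of M — with the rest of income spent on y.
Plugging in: x* = (4·3.4/6)² = 5.1378.

x* = 5.1378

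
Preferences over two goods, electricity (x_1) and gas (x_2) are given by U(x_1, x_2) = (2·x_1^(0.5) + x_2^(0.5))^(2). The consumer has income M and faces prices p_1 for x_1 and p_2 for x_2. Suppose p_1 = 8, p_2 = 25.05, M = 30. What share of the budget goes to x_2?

Numerically x_2/x_1 = 0.025498, so x_1* = 30/(8 + 25.05·0.025498) = 3.4727 and x_2* = 0.025498·3.4727 = 0.0885.
Expenditure on x_2: 25.05·0.0885 = 2.2181; share = 0.0739.

share on x_2 = 0.0739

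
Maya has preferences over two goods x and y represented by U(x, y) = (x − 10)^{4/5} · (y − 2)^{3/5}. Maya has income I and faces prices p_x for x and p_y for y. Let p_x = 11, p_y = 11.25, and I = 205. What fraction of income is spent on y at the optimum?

share on y = 0.2613

Let x' = x−10, y' = y−2. MRS = (4/3)·y'/x' = p_x/p_y.
After buying the subsistence bundle (10, 2), a share 4/7 of the remaining income goes to x: x* = 10 + 4/7·(I − 10p_x − 2p_y)/p_x.
Discretionary income = 205 − 10·11 − 2·11.25 = 72.5; x* = 10 + 4/7·72.5/11 = 13.7662; y* = 2 + 3/7·72.5/11.25 = 4.7619.
Expenditure on y: 11.25·4.7619 = 53.5714; share = 0.2613.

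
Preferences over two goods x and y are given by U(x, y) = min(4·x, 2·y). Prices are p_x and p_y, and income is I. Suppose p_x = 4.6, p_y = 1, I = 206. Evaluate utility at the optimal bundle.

V = 124.8485

Leontief preferences: the optimum is at the kink where x/2 = y/4, i.e. y = 2·x.
Budget: p_x·x + p_y·2·x = I, so (2·p_x + 4·p_y)·x = 2·I.
Demand: x*(p_x,p_y,I) = 2·I/(2·p_x + 4·p_y), y* = 4·I/(2·p_x + 4·p_y).
Here 2·4.6 + 4·1 = 13.2, giving x* = 31.2121 and y* = 62.4242.
Utility at the optimum: U(31.2121, 62.4242) = 124.8485.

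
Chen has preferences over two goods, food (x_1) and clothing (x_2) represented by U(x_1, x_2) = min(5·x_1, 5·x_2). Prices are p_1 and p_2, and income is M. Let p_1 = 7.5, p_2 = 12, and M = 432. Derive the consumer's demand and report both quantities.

Leontief preferences: the optimum is at the kink where x_1/5 = x_2/5, i.e. x_2 = x_1.
Budget: p_1·x_1 + p_2·x_1 = M, so (5·p_1 + 5·p_2)·x_1 = 5·M.
Demand: x_1*(p_1,p_2,M) = 5·M/(5·p_1 + 5·p_2), x_2* = 5·M/(5·p_1 + 5·p_2).
Here 5·7.5 + 5·12 = 97.5, giving x_1* = 22.1538 and x_2* = 22.1538.

x_1* = 22.1538, x_2* = 22.1538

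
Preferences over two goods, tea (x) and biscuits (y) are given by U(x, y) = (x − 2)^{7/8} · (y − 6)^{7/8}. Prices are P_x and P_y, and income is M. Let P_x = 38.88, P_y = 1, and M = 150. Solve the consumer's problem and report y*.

y* = 39.12

This is Cobb-Douglas in (x−2, y−6): tangency gives 0.875·P_y·(y−6) = 0.875·P_x·(x−2).
Substituting into the budget: x* = 2 + 0.5·(M − 2·P_x − 6·P_y)/P_x, and y* = 6 + 0.5·(…)/P_y.
Discretionary income = 150 − 2·38.88 − 6·1 = 66.24; y* = 6 + 0.5·66.24/1 = 39.12.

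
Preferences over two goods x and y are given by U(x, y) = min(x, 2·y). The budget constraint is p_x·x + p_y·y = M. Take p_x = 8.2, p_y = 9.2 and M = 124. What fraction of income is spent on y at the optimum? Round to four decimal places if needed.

With perfect complements, no substitution: consume in ratio x:y = 2:1.
Budget: p_x·x + p_y·(1/2)·x = M, so (2·p_x + p_y)·x = 2·M.
Demand: x*(p_x,p_y,M) = 2·M/(2·p_x + p_y), y* = M/(2·p_x + p_y).
Here 2·8.2 + 9.2 = 25.6, giving x* = 9.6875 and y* = 4.8438.
Expenditure on y: 9.2·4.8438 = 44.5625; share = 0.3594.

share on y = 0.3594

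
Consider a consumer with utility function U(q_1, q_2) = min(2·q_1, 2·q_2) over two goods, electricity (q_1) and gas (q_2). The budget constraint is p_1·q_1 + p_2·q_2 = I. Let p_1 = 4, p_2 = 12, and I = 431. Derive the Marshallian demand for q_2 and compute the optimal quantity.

q_2* = 26.9375

Demand: q_1*(p_1,p_2,I) = 2·I/(2·p_1 + 2·p_2), q_2* = 2·I/(2·p_1 + 2·p_2).
Here 2·4 + 2·12 = 32, giving q_2* = 26.9375.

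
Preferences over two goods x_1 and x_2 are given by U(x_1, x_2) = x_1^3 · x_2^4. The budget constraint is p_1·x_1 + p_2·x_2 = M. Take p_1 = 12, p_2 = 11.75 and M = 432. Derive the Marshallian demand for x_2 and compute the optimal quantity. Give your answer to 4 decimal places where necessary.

x_2* = 21.0091

Tangency: MRS = (3/4)·x_2/x_1 = p_1/p_2.
So 3·p_2·x_2 = 4·p_1·x_1; combined with the budget, a share 3/7 of income goes to x_1.
Demand: x_1*(p_1,p_2,M) = 3/7·M/p_1 and x_2* = 4/7·M/p_2.
At p_1=12, p_2=11.75, M=432: x_2* = 4/7·432/11.75 = 21.0091.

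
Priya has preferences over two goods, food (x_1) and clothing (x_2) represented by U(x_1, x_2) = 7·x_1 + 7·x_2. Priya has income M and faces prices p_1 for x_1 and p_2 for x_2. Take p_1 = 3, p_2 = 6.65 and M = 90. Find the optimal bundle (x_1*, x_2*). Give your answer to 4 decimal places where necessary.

Numerically: x_1* = 30, x_2* = 0.

x_1* = 30, x_2* = 0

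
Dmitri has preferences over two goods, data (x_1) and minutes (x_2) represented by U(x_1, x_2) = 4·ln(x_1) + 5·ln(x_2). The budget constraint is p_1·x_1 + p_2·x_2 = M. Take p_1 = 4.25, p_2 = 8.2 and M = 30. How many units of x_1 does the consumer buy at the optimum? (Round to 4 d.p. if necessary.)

x_1* = 3.1373

The MRS is (4/5)·x_2/x_1. Set MRS = p_1/p_2.
So 4·p_2·x_2 = 5·p_1·x_1; combined with the budget, a share 4/9 of income goes to x_1.
Demand: x_1*(p_1,p_2,M) = 4/9·M/p_1 and x_2* = 5/9·M/p_2.
At p_1=4.25, p_2=8.2, M=30: x_1* = 4/9·30/4.25 = 3.1373.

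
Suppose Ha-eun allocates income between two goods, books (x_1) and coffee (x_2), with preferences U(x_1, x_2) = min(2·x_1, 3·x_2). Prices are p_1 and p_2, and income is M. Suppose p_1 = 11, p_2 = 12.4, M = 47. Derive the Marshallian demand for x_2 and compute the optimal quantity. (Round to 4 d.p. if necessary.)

Leontief preferences: the optimum is at the kink where x_1/3 = x_2/2, i.e. x_2 = (2/3)·x_1.
Budget: p_1·x_1 + p_2·(2/3)·x_1 = M, so (3·p_1 + 2·p_2)·x_1 = 3·M.
Demand: x_1*(p_1,p_2,M) = 3·M/(3·p_1 + 2·p_2), x_2* = 2·M/(3·p_1 + 2·p_2).
Here 3·11 + 2·12.4 = 57.8, giving x_2* = 1.6263.

x_2* = 1.6263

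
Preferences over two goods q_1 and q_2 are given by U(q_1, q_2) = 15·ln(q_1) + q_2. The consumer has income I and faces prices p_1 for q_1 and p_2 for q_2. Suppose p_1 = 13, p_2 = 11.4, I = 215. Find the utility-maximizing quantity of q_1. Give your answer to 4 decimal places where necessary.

Set MRS = p_1/p_2: (15/q_1)/1 = p_1/p_2.
So q_1*(p_1,p_2) = 15·p_2/p_1, independent of income; and q_2* = (I − 15·p_2)/p_2.
At the given prices: q_1* = 15·11.4/13 = 13.1538.

q_1* = 13.1538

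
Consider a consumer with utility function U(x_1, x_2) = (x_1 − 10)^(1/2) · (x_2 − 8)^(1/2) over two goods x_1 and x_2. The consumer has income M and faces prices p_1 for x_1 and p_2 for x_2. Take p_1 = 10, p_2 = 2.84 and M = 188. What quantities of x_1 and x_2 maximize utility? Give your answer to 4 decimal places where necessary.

x_1* = 13.264, x_2* = 19.493

This is Cobb-Douglas in (x_1−10, x_2−8): tangency gives 0.5·p_2·(x_2−8) = 0.5·p_1·(x_1−10).
After buying the subsistence bundle (10, 8), a share 0.5 of the remaining income goes to x_1: x_1* = 10 + 0.5·(M − 10p_1 − 8p_2)/p_1.
Discretionary income = 188 − 10·10 − 8·2.84 = 65.28; x_1* = 10 + 0.5·65.28/10 = 13.264; x_2* = 8 + 0.5·65.28/2.84 = 19.493.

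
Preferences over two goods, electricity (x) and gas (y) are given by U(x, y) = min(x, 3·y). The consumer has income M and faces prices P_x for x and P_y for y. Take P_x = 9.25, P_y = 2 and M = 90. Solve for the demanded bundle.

x* = 9.0756, y* = 3.0252

Demand: x*(P_x,P_y,M) = 3·M/(3·P_x + P_y), y* = M/(3·P_x + P_y).
Here 3·9.25 + 2 = 29.75, giving x* = 9.0756 and y* = 3.0252.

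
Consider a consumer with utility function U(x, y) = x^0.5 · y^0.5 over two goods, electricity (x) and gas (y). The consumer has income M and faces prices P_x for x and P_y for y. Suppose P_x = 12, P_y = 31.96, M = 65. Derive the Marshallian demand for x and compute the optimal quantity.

The MRS is y/x. Set MRS = P_x/P_y.
So 0.5·P_y·y = 0.5·P_x·x; combined with the budget, a share 0.5 of income goes to x.
Demand: x*(P_x,P_y,M) = 0.5·M/P_x and y* = 0.5·M/P_y.
At P_x=12, P_y=31.96, M=65: x* = 0.5·65/12 = 2.7083.

x* = 2.7083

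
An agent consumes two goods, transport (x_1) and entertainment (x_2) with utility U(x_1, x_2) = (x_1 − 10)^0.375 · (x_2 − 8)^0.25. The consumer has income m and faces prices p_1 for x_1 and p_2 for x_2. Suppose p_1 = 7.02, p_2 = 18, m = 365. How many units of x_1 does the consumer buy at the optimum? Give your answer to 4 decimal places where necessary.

Substituting into the budget: x_1* = 10 + 0.6·(m − 10·p_1 − 8·p_2)/p_1, and x_2* = 8 + 0.4·(…)/p_2.
Discretionary income = 365 − 10·7.02 − 8·18 = 150.8; x_1* = 10 + 0.6·150.8/7.02 = 22.8889.

x_1* = 22.8889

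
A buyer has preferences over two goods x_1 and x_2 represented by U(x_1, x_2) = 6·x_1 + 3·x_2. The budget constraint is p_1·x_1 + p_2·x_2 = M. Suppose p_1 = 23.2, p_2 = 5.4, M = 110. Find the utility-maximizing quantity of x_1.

Perfect substitutes: compare marginal utility per dollar. 6/p_1 vs 3/p_2 → 0.2586 vs 0.5556.
x_2 gives more utility per dollar, so spend all income on x_2: x_2* = M/p_2, x_1* = 0.
Numerically: x_1* = 0, x_2* = 20.3704.

x_1* = 0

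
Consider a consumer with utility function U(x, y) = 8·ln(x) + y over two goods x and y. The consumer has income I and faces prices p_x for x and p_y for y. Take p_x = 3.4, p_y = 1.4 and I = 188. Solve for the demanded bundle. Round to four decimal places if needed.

Set MRS = p_x/p_y: (8/x)/1 = p_x/p_y.
So x*(p_x,p_y) = 8·p_y/p_x, independent of income; and y* = (I − 8·p_y)/p_y.
At the given prices: x* = 8·1.4/3.4 = 3.2941, and y* = 126.2857.

x* = 3.2941, y* = 126.2857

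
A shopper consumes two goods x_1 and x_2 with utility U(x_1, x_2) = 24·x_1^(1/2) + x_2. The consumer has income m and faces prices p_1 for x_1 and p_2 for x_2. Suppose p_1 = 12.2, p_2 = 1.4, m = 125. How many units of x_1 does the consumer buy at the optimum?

x_1* = 1.8963

Utility is quasi-linear in x_2; the FOC for x_1 is 12/√x_1 = p_1/p_2.
Thus x_1* = (12·p_2/p_1)² — independent of m — with the rest of income spent on x_2.
Plugging in: x_1* = (12·1.4/12.2)² = 1.8963.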